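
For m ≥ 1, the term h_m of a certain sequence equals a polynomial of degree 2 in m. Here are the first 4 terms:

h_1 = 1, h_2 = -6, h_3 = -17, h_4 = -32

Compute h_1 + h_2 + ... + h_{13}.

-1677

1st diffs: -7, -11, -15.
2nd diffs: -4, -4 (constant).
So h_m = -2m^2 - m + 4.
Continuing: …, -51, -74, -101, -132, …, h_{13} = -347.
Summing m = 1..13 (13 terms) gives -1677.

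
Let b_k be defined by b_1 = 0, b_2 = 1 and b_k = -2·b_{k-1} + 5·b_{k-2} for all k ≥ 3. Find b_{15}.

b_3 = -2, b_4 = 9, b_5 = -28, …, b_{12} = 167969, b_{13} = -579348, b_{14} = 1998541, b_{15} = -6893822.

-6893822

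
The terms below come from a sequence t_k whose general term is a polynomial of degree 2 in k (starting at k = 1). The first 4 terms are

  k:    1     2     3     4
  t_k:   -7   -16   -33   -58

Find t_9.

1st diffs: -9, -17, -25.
2nd diffs: -8, -8 (constant).
Newton forward-difference form: t_k = -7 + (-9)·C(k-1,1) + (-8)·C(k-1,2).
At k = 9: k-1 = 8, so t_9 = -7 - 72 - 224 = -303.

-303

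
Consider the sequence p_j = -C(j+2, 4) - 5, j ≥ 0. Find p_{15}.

C(17, 4) = 2380, so p_{15} = -2385.

-2385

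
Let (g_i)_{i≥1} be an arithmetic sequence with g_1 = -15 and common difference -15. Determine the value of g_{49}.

-735

g_i = -15 + (i - 1)·(-15).
g_{49} = -15 + 48·(-15) = -735.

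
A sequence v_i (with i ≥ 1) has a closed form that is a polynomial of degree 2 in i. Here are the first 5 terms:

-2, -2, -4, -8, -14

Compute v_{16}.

-212

1st diffs: 0, -2, -4, -6.
2nd diffs: -2, -2, -2 (constant).
Newton forward-difference form: v_i = -2 + (-2)·C(i-1,2).
At i = 16: i-1 = 15, so v_{16} = -2 - 210 = -212.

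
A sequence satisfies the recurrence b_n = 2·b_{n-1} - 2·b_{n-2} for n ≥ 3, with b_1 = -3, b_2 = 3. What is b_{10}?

Step forward from the initial values:
b_3 = 12, b_4 = 18, b_5 = 12, b_6 = -12, b_7 = -48, b_8 = -72, b_9 = -48, b_{10} = 48.

48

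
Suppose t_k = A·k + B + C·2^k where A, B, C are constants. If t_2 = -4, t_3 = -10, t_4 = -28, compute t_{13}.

The three given values yield: 2A + B + 4C = -4; 3A + B + 8C = -10; 4A + B + 16C = -28.
Subtracting the first from the second: A + 4C = -6.
Subtracting the second from the third: A + 8C = -18.
Solving: C = -3, A = 6, then B = -4.
Hence t_{13} = 6·13 + (-4) + (-3)·8192 = -24502.

-24502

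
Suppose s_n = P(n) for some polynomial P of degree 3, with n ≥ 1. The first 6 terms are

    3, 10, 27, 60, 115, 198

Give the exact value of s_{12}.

1st diffs: 7, 17, 33, 55, 83.
2nd diffs: 10, 16, 22, 28.
3rd diffs: 6, 6, 6 (constant).
Newton forward-difference form: s_n = 3 + 7·C(n-1,1) + 10·C(n-1,2) + 6·C(n-1,3).
At n = 12: n-1 = 11, so s_{12} = 3 + 77 + 550 + 990 = 1620.

1620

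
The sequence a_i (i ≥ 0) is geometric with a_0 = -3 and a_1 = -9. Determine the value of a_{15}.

-43046721

Common ratio r = 3.
a_i = (-3)·3^(i-0).
a_{15} = (-3)·3^15 = -43046721.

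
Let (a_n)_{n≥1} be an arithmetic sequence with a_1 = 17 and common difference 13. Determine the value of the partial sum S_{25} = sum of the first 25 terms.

4325

a_n = 17 + (n - 1)·13.
a_{25} = 329; S = 25·(17 + 329)/2 = 4325.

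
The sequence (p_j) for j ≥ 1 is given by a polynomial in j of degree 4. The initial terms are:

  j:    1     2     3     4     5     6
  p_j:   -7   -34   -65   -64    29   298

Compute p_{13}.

19205

1st diffs: -27, -31, 1, 93, 269.
2nd diffs: -4, 32, 92, 176.
3rd diffs: 36, 60, 84.
4th diffs: 24, 24 (constant).
Newton forward-difference form: p_j = -7 + (-27)·C(j-1,1) + (-4)·C(j-1,2) + 36·C(j-1,3) + 24·C(j-1,4).
At j = 13: j-1 = 12, so p_{13} = -7 - 324 - 264 + 7920 + 11880 = 19205.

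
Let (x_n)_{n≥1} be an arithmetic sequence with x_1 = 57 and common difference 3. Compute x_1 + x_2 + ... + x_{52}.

6942

x_n = 57 + (n - 1)·3.
x_{52} = 210; S = 52·(57 + 210)/2 = 6942.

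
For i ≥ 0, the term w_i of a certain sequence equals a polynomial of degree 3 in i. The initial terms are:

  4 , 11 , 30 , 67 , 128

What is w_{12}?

2200

1st diffs: 7, 19, 37, 61.
2nd diffs: 12, 18, 24.
3rd diffs: 6, 6 (constant).
So w_i = i^3 + 3i^2 + 3i + 4.
Evaluating at i = 12 gives w_{12} = 2200.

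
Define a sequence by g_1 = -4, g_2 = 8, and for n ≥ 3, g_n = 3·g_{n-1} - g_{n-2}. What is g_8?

g_3 = 28  g_4 = 76  g_5 = 200  g_6 = 524  g_7 = 1372  g_8 = 3592.

3592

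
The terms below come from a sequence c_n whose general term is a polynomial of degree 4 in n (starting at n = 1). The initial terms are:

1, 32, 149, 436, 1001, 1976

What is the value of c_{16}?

80476

1st diffs: 31, 117, 287, 565, 975.
2nd diffs: 86, 170, 278, 410.
3rd diffs: 84, 108, 132.
4th diffs: 24, 24 (constant).
Newton forward-difference form: c_n = 1 + 31·C(n-1,1) + 86·C(n-1,2) + 84·C(n-1,3) + 24·C(n-1,4).
At n = 16: n-1 = 15, so c_{16} = 1 + 465 + 9030 + 38220 + 32760 = 80476.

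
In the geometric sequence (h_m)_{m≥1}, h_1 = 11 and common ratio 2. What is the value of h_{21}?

11534336

h_m = 11·2^(m-1).
h_{21} = 11·2^20 = 11534336.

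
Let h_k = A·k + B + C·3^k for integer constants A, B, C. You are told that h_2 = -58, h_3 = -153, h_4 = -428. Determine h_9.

-98463

The three given values yield: 2A + B + 9C = -58; 3A + B + 27C = -153; 4A + B + 81C = -428.
Subtracting the first from the second: A + 18C = -95.
Subtracting the second from the third: A + 54C = -275.
Solving: C = -5, A = -5, then B = -3.
Therefore h_9 = -45 + (-3) + (-5)·19683 = -98463.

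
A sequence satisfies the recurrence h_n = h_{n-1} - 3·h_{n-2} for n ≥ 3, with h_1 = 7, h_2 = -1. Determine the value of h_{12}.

h_3 = -22; h_4 = -19; h_5 = 47; h_6 = 104; h_7 = -37; h_8 = -349; h_9 = -238; h_{10} = 809; h_{11} = 1523; h_{12} = -904.

-904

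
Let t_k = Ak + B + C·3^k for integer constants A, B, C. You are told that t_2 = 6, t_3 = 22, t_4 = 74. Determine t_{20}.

3486784362

Write the equations: 2A + B + 9C = 6; 3A + B + 27C = 22; 4A + B + 81C = 74.
Subtracting the first from the second: A + 18C = 16.
Subtracting the second from the third: A + 54C = 52.
Solving: C = 1, A = -2, then B = 1.
Therefore t_{20} = -40 + 1 + 1·3486784401 = 3486784362.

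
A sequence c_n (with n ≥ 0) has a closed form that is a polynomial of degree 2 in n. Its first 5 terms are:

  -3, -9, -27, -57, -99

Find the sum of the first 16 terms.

1st diffs: -6, -18, -30, -42.
2nd diffs: -12, -12, -12 (constant).
Newton forward-difference form: c_n = -3 + (-6)·C(n,1) + (-12)·C(n,2).
Continuing: …, -153, -219, -297, -387, …, c_{15} = -1353.
Summing n = 0..15 (16 terms) gives -7488.

-7488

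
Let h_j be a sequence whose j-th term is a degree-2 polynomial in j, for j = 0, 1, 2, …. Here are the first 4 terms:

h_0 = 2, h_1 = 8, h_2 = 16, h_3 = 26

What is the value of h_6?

1st diffs: 6, 8, 10.
2nd diffs: 2, 2 (constant).
Newton forward-difference form: h_j = 2 + 6·C(j,1) + 2·C(j,2).
At j = 6: j = 6, so h_6 = 2 + 36 + 30 = 68.

68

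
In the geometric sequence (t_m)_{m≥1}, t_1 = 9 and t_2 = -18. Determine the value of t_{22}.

-18874368

Common ratio r = -2.
t_m = 9·(-2)^(m-1).
t_{22} = 9·(-2)^21 = -18874368.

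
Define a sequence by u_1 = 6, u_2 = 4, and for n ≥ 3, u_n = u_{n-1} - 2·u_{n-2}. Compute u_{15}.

-352

u_3 = -8; u_4 = -16; u_5 = 0; …; u_{12} = 224; u_{13} = -96; u_{14} = -544; u_{15} = -352.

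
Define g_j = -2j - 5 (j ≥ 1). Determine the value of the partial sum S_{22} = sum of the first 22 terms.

-616

Over j = 1..22: Σj = 253.
Total = (-2)·253 + (-5)·22 = -616.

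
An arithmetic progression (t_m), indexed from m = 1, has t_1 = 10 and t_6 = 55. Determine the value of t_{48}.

433

Common difference d = (55 - 10) / (6 - 1) = 9.
t_m = 10 + (m - 1)·9.
t_{48} = 10 + 47·9 = 433.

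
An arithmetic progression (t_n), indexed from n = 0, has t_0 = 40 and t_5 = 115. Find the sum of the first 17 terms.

2720

Common difference d = (115 - 40) / (5 - 0) = 15.
t_n = 40 + (n - 0)·15.
t_{16} = 280; S = 17·(40 + 280)/2 = 2720.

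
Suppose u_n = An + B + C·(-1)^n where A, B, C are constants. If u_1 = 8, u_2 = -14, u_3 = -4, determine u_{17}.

-88

Plug in n = 1, 2, 3: A + B - C = 8; 2A + B + C = -14; 3A + B - C = -4.
Subtracting the first from the second: A + 2C = -22.
Subtracting the second from the third: A - 2C = 10.
Solving: C = -8, A = -6, then B = 6.
So u_n = -6·n + 6 + (-8)·(-1)^n; at n=17 this is -88.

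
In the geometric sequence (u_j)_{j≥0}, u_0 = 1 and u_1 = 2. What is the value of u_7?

128

Common ratio r = 2.
u_j = 1·2^(j-0).
u_7 = 1·2^7 = 128.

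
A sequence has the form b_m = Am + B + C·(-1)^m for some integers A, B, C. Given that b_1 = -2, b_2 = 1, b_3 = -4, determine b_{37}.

At m = 1, 2, 3: A + B - C = -2; 2A + B + C = 1; 3A + B - C = -4.
Subtracting the first from the second: A + 2C = 3.
Subtracting the second from the third: A - 2C = -5.
Solving: C = 2, A = -1, then B = 1.
Hence b_{37} = -1·37 + 1 + 2·(-1) = -38.

-38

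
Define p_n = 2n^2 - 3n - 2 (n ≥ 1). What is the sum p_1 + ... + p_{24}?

8852

Over n = 1..24: Σn = 300, Σn² = 4900.
Total = (2)·4900 + (-3)·300 + (-2)·24 = 8852.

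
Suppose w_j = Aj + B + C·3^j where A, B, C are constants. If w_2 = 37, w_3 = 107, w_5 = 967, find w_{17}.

516560623

At j = 2, 3, 5: 2A + B + 9C = 37; 3A + B + 27C = 107; 5A + B + 243C = 967.
Subtracting the first from the second: A + 18C = 70.
Subtracting the second from the third: 2A + 216C = 860.
Solving: C = 4, A = -2, then B = 5.
Therefore w_{17} = -34 + 5 + 4·129140163 = 516560623.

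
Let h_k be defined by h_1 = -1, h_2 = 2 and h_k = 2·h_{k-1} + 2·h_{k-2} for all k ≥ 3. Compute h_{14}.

Step forward from the initial values:
h_3 = 2  h_4 = 8  h_5 = 20  …  h_{11} = 8480  h_{12} = 23168  h_{13} = 63296  h_{14} = 172928.

172928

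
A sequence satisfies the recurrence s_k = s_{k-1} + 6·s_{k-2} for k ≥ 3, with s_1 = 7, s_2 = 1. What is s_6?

601

Applying the relation repeatedly:
s_3 = 43, s_4 = 49, s_5 = 307, s_6 = 601.
(Characteristic roots are 3 and -2.)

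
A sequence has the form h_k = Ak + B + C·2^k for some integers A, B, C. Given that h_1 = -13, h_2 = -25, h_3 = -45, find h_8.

Write the equations: A + B + 2C = -13; 2A + B + 4C = -25; 3A + B + 8C = -45.
Subtracting the first from the second: A + 2C = -12.
Subtracting the second from the third: A + 4C = -20.
Solving: C = -4, A = -4, then B = -1.
Therefore h_8 = -32 + (-1) + (-4)·256 = -1057.

-1057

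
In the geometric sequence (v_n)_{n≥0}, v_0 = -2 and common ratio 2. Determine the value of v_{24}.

v_n = (-2)·2^(n-0).
v_{24} = (-2)·2^24 = -33554432.

-33554432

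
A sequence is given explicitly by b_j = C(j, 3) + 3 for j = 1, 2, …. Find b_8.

59

C(8, 3) = 56, so b_8 = 59.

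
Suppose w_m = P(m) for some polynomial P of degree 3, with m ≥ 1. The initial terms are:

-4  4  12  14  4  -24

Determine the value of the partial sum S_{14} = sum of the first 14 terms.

-5334

1st diffs: 8, 8, 2, -10, -28.
2nd diffs: 0, -6, -12, -18.
3rd diffs: -6, -6, -6 (constant).
Newton forward-difference form: w_m = -4 + 8·C(m-1,1) + (-6)·C(m-1,3).
Continuing: …, -76, -158, -276, -436, …, w_{14} = -1616.
Summing m = 1..14 (14 terms) gives -5334.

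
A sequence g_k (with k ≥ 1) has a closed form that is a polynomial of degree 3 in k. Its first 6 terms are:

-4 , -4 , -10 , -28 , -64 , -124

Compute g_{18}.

-4900

1st diffs: 0, -6, -18, -36, -60.
2nd diffs: -6, -12, -18, -24.
3rd diffs: -6, -6, -6 (constant).
Newton forward-difference form: g_k = -4 + (-6)·C(k-1,2) + (-6)·C(k-1,3).
At k = 18: k-1 = 17, so g_{18} = -4 - 816 - 4080 = -4900.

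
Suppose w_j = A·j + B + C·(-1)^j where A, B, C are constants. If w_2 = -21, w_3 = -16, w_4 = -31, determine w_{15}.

-76

Plug in j = 2, 3, 4: 2A + B + C = -21; 3A + B - C = -16; 4A + B + C = -31.
Subtracting the first from the second: A - 2C = 5.
Subtracting the second from the third: A + 2C = -15.
Solving: C = -5, A = -5, then B = -6.
So w_j = -5·j + (-6) + (-5)·(-1)^j; at j=15 this is -76.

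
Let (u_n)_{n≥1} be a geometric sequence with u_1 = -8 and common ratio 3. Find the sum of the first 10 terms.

-236192

u_n = (-8)·3^(n-1).
S = (-8)·(3^10 - 1)/(3 - 1) = (-8)·(59049 - 1)/(2) = -236192.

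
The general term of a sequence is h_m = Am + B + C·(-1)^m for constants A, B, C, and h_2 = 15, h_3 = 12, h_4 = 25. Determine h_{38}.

195

Write the equations: 2A + B + C = 15; 3A + B - C = 12; 4A + B + C = 25.
Subtracting the first from the second: A - 2C = -3.
Subtracting the second from the third: A + 2C = 13.
Solving: C = 4, A = 5, then B = 1.
Hence h_{38} = 5·38 + 1 + 4·1 = 195.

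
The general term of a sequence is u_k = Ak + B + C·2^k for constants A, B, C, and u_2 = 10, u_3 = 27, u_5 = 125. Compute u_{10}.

At k = 2, 3, 5: 2A + B + 4C = 10; 3A + B + 8C = 27; 5A + B + 32C = 125.
Subtracting the first from the second: A + 4C = 17.
Subtracting the second from the third: 2A + 24C = 98.
Solving: C = 4, A = 1, then B = -8.
Therefore u_{10} = 10 + (-8) + 4·1024 = 4098.

4098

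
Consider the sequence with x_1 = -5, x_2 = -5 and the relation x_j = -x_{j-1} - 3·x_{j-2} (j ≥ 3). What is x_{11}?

Step forward from the initial values:
x_3 = 20  x_4 = -5  x_5 = -55  x_6 = 70  x_7 = 95  x_8 = -305  x_9 = 20  x_{10} = 895  x_{11} = -955.

-955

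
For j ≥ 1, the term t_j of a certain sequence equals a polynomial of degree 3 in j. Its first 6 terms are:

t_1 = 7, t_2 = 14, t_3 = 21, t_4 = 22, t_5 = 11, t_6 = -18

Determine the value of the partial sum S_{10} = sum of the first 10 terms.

-875

1st diffs: 7, 7, 1, -11, -29.
2nd diffs: 0, -6, -12, -18.
3rd diffs: -6, -6, -6 (constant).
Newton forward-difference form: t_j = 7 + 7·C(j-1,1) + (-6)·C(j-1,3).
Continuing: -71, -154, -273, -434.
Summing j = 1..10 (10 terms) gives -875.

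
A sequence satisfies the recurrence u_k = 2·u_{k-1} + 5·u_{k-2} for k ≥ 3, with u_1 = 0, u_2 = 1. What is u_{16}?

23780349

Step forward from the initial values:
u_3 = 2, u_4 = 9, u_5 = 28, …, u_{13} = 579348, u_{14} = 1998541, u_{15} = 6893822, u_{16} = 23780349.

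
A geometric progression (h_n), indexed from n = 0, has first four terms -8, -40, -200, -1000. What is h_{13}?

Common ratio r = 5.
h_n = (-8)·5^(n-0).
h_{13} = (-8)·5^13 = -9765625000.

-9765625000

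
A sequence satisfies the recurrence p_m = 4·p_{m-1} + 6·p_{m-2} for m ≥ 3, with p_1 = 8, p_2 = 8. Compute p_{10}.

Compute successive terms:
p_3 = 80;  p_4 = 368;  p_5 = 1952;  p_6 = 10016;  p_7 = 51776;  p_8 = 267200;  p_9 = 1379456;  p_{10} = 7121024.

7121024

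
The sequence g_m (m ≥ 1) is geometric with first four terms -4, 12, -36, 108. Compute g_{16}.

Common ratio r = -3.
g_m = (-4)·(-3)^(m-1).
g_{16} = (-4)·(-3)^15 = 57395628.

57395628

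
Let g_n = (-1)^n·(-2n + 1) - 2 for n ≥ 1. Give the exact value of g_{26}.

-53

(-1)^26 = 1; -2n + 1 at n=26 is -51; so g_{26} = -53.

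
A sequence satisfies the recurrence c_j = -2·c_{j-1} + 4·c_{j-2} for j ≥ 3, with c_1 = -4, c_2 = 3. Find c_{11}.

Iterate the recurrence:
c_3 = -22  c_4 = 56  c_5 = -200  c_6 = 624  c_7 = -2048  c_8 = 6592  c_9 = -21376  c_{10} = 69120  c_{11} = -223744.

-223744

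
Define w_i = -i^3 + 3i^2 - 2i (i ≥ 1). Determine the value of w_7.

w_7 = -1·7^3 + 3·7^2 - 2·7 = -210.

-210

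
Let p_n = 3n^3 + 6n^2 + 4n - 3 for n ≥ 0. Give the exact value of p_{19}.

p_{19} = 3·19^3 + 6·19^2 + 4·19 - 3 = 22816.

22816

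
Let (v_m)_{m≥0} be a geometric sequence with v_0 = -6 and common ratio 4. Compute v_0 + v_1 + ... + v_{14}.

-2147483646

v_m = (-6)·4^(m-0).
S = (-6)·(4^15 - 1)/(4 - 1) = (-6)·(1073741824 - 1)/(3) = -2147483646.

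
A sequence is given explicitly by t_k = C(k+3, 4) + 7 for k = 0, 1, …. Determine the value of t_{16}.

C(19, 4) = 3876, so t_{16} = 3883.

3883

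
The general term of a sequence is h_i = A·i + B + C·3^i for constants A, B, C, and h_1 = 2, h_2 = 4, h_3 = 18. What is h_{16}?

The three given values yield: A + B + 3C = 2; 2A + B + 9C = 4; 3A + B + 27C = 18.
Subtracting the first from the second: A + 6C = 2.
Subtracting the second from the third: A + 18C = 14.
Solving: C = 1, A = -4, then B = 3.
Therefore h_{16} = -64 + 3 + 1·43046721 = 43046660.

43046660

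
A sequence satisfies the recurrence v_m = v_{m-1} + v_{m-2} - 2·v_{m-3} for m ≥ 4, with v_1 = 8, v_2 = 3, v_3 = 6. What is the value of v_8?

-31

Applying the relation repeatedly:
v_4 = -7; v_5 = -7; v_6 = -26; v_7 = -19; v_8 = -31.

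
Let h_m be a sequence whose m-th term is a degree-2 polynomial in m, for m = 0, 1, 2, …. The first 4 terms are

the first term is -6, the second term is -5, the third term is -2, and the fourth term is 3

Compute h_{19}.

1st diffs: 1, 3, 5.
2nd diffs: 2, 2 (constant).
Newton forward-difference form: h_m = -6 + 1·C(m,1) + 2·C(m,2).
At m = 19: m = 19, so h_{19} = -6 + 19 + 342 = 355.

355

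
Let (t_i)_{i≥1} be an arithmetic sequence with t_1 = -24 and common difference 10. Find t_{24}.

t_i = -24 + (i - 1)·10.
t_{24} = -24 + 23·10 = 206.

206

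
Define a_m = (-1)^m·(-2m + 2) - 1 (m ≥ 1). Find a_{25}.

47

(-1)^25 = -1; -2m + 2 at m=25 is -48; so a_{25} = 47.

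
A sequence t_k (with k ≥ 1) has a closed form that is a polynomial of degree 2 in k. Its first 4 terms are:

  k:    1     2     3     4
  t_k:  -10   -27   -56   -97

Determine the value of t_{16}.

-1525

1st diffs: -17, -29, -41.
2nd diffs: -12, -12 (constant).
So t_k = -6k^2 + k - 5.
Evaluating at k = 16 gives t_{16} = -1525.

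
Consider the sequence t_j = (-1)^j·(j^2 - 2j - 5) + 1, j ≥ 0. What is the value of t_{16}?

220

(-1)^16 = 1; j^2 - 2j - 5 at j=16 is 219; so t_{16} = 220.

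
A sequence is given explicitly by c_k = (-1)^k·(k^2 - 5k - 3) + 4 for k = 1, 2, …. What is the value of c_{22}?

375

(-1)^22 = 1; k^2 - 5k - 3 at k=22 is 371; so c_{22} = 375.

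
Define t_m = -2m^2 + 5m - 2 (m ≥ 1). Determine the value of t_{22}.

t_{22} = -2·22^2 + 5·22 - 2 = -860.

-860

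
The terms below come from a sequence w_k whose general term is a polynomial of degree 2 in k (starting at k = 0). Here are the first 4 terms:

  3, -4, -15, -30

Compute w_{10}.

1st diffs: -7, -11, -15.
2nd diffs: -4, -4 (constant).
Newton forward-difference form: w_k = 3 + (-7)·C(k,1) + (-4)·C(k,2).
At k = 10: k = 10, so w_{10} = 3 - 70 - 180 = -247.

-247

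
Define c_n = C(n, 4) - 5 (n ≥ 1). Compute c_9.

C(9, 4) = 126, so c_9 = 121.

121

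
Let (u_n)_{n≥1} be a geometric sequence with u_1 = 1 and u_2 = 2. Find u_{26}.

Common ratio r = 2.
u_n = 1·2^(n-1).
u_{26} = 1·2^25 = 33554432.

33554432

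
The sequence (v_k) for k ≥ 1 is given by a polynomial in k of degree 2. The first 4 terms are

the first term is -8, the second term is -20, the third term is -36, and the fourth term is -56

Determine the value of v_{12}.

-360

1st diffs: -12, -16, -20.
2nd diffs: -4, -4 (constant).
Newton forward-difference form: v_k = -8 + (-12)·C(k-1,1) + (-4)·C(k-1,2).
At k = 12: k-1 = 11, so v_{12} = -8 - 132 - 220 = -360.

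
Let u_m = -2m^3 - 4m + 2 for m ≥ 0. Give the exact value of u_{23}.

-24424

u_{23} = -2·23^3 - 4·23 + 2 = -24424.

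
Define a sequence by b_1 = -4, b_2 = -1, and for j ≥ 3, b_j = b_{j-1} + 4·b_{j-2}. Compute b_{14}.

b_3 = -17; b_4 = -21; b_5 = -89; …; b_{11} = -21569; b_{12} = -54453; b_{13} = -140729; b_{14} = -358541.

-358541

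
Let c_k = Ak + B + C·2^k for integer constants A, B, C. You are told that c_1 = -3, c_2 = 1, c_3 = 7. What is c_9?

523

Write the equations: A + B + 2C = -3; 2A + B + 4C = 1; 3A + B + 8C = 7.
Subtracting the first from the second: A + 2C = 4.
Subtracting the second from the third: A + 4C = 6.
Solving: C = 1, A = 2, then B = -7.
So c_k = 2·k + (-7) + 1·2^k; at k=9 this is 523.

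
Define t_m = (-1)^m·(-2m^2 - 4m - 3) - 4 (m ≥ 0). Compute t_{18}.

-727

(-1)^18 = 1; -2m^2 - 4m - 3 at m=18 is -723; so t_{18} = -727.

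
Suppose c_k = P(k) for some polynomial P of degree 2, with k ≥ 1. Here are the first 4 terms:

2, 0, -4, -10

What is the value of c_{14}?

1st diffs: -2, -4, -6.
2nd diffs: -2, -2 (constant).
Newton forward-difference form: c_k = 2 + (-2)·C(k-1,1) + (-2)·C(k-1,2).
At k = 14: k-1 = 13, so c_{14} = 2 - 26 - 156 = -180.

-180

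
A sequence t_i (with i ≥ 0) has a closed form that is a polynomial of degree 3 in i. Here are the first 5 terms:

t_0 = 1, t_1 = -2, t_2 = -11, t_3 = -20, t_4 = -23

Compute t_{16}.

1st diffs: -3, -9, -9, -3.
2nd diffs: -6, 0, 6.
3rd diffs: 6, 6 (constant).
Newton forward-difference form: t_i = 1 + (-3)·C(i,1) + (-6)·C(i,2) + 6·C(i,3).
At i = 16: i = 16, so t_{16} = 1 - 48 - 720 + 3360 = 2593.

2593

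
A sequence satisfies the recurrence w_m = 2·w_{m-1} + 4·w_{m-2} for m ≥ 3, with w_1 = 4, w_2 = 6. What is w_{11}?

308224

Compute successive terms:
w_3 = 28, w_4 = 80, w_5 = 272, w_6 = 864, w_7 = 2816, w_8 = 9088, w_9 = 29440, w_{10} = 95232, w_{11} = 308224.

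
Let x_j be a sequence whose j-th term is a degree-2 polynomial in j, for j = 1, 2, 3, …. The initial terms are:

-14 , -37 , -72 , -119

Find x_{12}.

-927

1st diffs: -23, -35, -47.
2nd diffs: -12, -12 (constant).
Newton forward-difference form: x_j = -14 + (-23)·C(j-1,1) + (-12)·C(j-1,2).
At j = 12: j-1 = 11, so x_{12} = -14 - 253 - 660 = -927.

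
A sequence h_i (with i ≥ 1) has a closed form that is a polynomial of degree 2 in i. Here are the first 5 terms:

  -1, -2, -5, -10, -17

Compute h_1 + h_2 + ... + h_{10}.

-295

1st diffs: -1, -3, -5, -7.
2nd diffs: -2, -2, -2 (constant).
So h_i = -i^2 + 2i - 2.
Continuing: …, -26, -37, -50, -65, …, h_{10} = -82.
Summing i = 1..10 (10 terms) gives -295.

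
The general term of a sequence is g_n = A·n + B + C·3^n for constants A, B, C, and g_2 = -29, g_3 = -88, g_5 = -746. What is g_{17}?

The three given values yield: 2A + B + 9C = -29; 3A + B + 27C = -88; 5A + B + 243C = -746.
Subtracting the first from the second: A + 18C = -59.
Subtracting the second from the third: 2A + 216C = -658.
Solving: C = -3, A = -5, then B = 8.
So g_n = -5·n + 8 + (-3)·3^n; at n=17 this is -387420566.

-387420566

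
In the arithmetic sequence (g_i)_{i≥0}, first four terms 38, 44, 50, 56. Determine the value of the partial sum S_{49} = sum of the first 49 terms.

8918

Common difference d = 6.
g_i = 38 + (i - 0)·6.
g_{48} = 326; S = 49·(38 + 326)/2 = 8918.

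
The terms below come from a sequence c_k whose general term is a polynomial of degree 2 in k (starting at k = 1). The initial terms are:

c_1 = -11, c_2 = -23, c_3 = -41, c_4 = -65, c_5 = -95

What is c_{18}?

-1031

1st diffs: -12, -18, -24, -30.
2nd diffs: -6, -6, -6 (constant).
Newton forward-difference form: c_k = -11 + (-12)·C(k-1,1) + (-6)·C(k-1,2).
At k = 18: k-1 = 17, so c_{18} = -11 - 204 - 816 = -1031.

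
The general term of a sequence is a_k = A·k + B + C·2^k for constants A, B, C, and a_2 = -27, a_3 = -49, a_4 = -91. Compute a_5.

-173

The three given values yield: 2A + B + 4C = -27; 3A + B + 8C = -49; 4A + B + 16C = -91.
Subtracting the first from the second: A + 4C = -22.
Subtracting the second from the third: A + 8C = -42.
Solving: C = -5, A = -2, then B = -3.
Hence a_5 = -2·5 + (-3) + (-5)·32 = -173.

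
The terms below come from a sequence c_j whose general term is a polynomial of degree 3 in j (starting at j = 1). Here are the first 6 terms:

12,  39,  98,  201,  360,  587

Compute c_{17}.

1st diffs: 27, 59, 103, 159, 227.
2nd diffs: 32, 44, 56, 68.
3rd diffs: 12, 12, 12 (constant).
So c_j = 2j^3 + 4j^2 + j + 5.
Evaluating at j = 17 gives c_{17} = 11004.

11004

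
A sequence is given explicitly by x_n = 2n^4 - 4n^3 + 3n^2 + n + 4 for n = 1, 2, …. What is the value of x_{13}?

48858

x_{13} = 2·13^4 - 4·13^3 + 3·13^2 + 1·13 + 4 = 48858.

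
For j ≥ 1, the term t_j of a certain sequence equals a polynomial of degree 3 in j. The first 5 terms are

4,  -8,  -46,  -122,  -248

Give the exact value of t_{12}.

1st diffs: -12, -38, -76, -126.
2nd diffs: -26, -38, -50.
3rd diffs: -12, -12 (constant).
So t_j = -2j^3 - j^2 + 5j + 2.
Evaluating at j = 12 gives t_{12} = -3538.

-3538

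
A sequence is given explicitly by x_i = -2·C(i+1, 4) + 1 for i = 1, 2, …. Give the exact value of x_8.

-251

C(9, 4) = 126, so x_8 = -251.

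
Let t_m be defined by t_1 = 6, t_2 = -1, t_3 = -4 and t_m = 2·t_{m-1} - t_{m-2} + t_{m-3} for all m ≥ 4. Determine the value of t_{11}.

Iterate the recurrence:
t_4 = -1  t_5 = 1  t_6 = -1  t_7 = -4  t_8 = -6  t_9 = -9  t_{10} = -16  t_{11} = -29.

-29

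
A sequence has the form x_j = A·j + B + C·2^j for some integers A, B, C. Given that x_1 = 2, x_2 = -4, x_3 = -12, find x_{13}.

Write the equations: A + B + 2C = 2; 2A + B + 4C = -4; 3A + B + 8C = -12.
Subtracting the first from the second: A + 2C = -6.
Subtracting the second from the third: A + 4C = -8.
Solving: C = -1, A = -4, then B = 8.
Therefore x_{13} = -52 + 8 + (-1)·8192 = -8236.

-8236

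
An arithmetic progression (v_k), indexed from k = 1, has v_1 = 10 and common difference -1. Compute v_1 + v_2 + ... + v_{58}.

-1073

v_k = 10 + (k - 1)·(-1).
v_{58} = -47; S = 58·(10 + (-47))/2 = -1073.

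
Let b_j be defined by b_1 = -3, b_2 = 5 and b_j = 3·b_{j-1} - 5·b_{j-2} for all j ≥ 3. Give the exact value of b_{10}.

Iterate the recurrence:
b_3 = 30;  b_4 = 65;  b_5 = 45;  b_6 = -190;  b_7 = -795;  b_8 = -1435;  b_9 = -330;  b_{10} = 6185.

6185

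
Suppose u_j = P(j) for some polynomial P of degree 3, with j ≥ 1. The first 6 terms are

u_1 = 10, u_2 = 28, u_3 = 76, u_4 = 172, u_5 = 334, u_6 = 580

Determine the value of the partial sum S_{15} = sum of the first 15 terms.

40260

1st diffs: 18, 48, 96, 162, 246.
2nd diffs: 30, 48, 66, 84.
3rd diffs: 18, 18, 18 (constant).
Newton forward-difference form: u_j = 10 + 18·C(j-1,1) + 30·C(j-1,2) + 18·C(j-1,3).
Continuing: …, 928, 1396, 2002, 2764, …, u_{15} = 9544.
Summing j = 1..15 (15 terms) gives 40260.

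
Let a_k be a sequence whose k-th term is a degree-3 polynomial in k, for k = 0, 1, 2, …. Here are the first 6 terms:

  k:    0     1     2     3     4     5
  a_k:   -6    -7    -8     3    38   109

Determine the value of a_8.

1st diffs: -1, -1, 11, 35, 71.
2nd diffs: 0, 12, 24, 36.
3rd diffs: 12, 12, 12 (constant).
Newton forward-difference form: a_k = -6 + (-1)·C(k,1) + 12·C(k,3).
At k = 8: k = 8, so a_8 = -6 - 8 + 672 = 658.

658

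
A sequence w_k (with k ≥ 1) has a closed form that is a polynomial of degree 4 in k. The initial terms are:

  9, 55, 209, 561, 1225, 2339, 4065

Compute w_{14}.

1st diffs: 46, 154, 352, 664, 1114, 1726.
2nd diffs: 108, 198, 312, 450, 612.
3rd diffs: 90, 114, 138, 162.
4th diffs: 24, 24, 24 (constant).
So w_k = k^4 + 5k^3 - k^2 - k + 5.
Evaluating at k = 14 gives w_{14} = 51931.

51931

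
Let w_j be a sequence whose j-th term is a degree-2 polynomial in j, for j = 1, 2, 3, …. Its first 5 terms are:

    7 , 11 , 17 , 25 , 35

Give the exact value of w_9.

95

1st diffs: 4, 6, 8, 10.
2nd diffs: 2, 2, 2 (constant).
Newton forward-difference form: w_j = 7 + 4·C(j-1,1) + 2·C(j-1,2).
At j = 9: j-1 = 8, so w_9 = 7 + 32 + 56 = 95.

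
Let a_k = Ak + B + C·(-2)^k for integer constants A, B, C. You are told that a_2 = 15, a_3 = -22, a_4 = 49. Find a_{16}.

The three given values yield: 2A + B + 4C = 15; 3A + B - 8C = -22; 4A + B + 16C = 49.
Subtracting the first from the second: A - 12C = -37.
Subtracting the second from the third: A + 24C = 71.
Solving: C = 3, A = -1, then B = 5.
Therefore a_{16} = -16 + 5 + 3·65536 = 196597.

196597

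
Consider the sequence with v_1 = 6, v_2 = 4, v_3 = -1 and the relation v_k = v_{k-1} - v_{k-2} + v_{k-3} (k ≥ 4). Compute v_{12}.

Compute successive terms:
v_4 = 1, v_5 = 6, v_6 = 4, v_7 = -1, v_8 = 1, v_9 = 6, v_{10} = 4, v_{11} = -1, v_{12} = 1.

1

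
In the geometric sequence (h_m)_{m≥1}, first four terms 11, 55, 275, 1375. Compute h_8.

Common ratio r = 5.
h_m = 11·5^(m-1).
h_8 = 11·5^7 = 859375.

859375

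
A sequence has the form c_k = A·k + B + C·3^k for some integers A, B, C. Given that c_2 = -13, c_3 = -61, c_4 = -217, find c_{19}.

At k = 2, 3, 4: 2A + B + 9C = -13; 3A + B + 27C = -61; 4A + B + 81C = -217.
Subtracting the first from the second: A + 18C = -48.
Subtracting the second from the third: A + 54C = -156.
Solving: C = -3, A = 6, then B = 2.
Therefore c_{19} = 114 + 2 + (-3)·1162261467 = -3486784285.

-3486784285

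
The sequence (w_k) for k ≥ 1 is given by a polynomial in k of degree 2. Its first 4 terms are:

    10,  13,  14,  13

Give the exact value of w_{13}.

1st diffs: 3, 1, -1.
2nd diffs: -2, -2 (constant).
Newton forward-difference form: w_k = 10 + 3·C(k-1,1) + (-2)·C(k-1,2).
At k = 13: k-1 = 12, so w_{13} = 10 + 36 - 132 = -86.

-86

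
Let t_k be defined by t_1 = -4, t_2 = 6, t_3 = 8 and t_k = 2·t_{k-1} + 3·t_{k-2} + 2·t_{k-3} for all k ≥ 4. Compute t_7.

Step forward from the initial values:
t_4 = 26; t_5 = 88; t_6 = 270; t_7 = 856.

856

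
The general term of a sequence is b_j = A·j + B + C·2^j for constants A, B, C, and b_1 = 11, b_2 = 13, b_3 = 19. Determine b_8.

Write the equations: A + B + 2C = 11; 2A + B + 4C = 13; 3A + B + 8C = 19.
Subtracting the first from the second: A + 2C = 2.
Subtracting the second from the third: A + 4C = 6.
Solving: C = 2, A = -2, then B = 9.
Therefore b_8 = -16 + 9 + 2·256 = 505.

505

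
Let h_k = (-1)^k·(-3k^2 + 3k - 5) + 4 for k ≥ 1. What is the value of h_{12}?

-397

(-1)^12 = 1; -3k^2 + 3k - 5 at k=12 is -401; so h_{12} = -397.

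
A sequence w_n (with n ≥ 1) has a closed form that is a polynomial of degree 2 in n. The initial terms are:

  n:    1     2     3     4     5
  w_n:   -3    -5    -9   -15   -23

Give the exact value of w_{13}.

1st diffs: -2, -4, -6, -8.
2nd diffs: -2, -2, -2 (constant).
So w_n = -n^2 + n - 3.
Evaluating at n = 13 gives w_{13} = -159.

-159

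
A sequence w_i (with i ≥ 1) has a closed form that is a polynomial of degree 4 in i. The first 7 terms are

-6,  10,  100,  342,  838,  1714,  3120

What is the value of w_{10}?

1st diffs: 16, 90, 242, 496, 876, 1406.
2nd diffs: 74, 152, 254, 380, 530.
3rd diffs: 78, 102, 126, 150.
4th diffs: 24, 24, 24 (constant).
Newton forward-difference form: w_i = -6 + 16·C(i-1,1) + 74·C(i-1,2) + 78·C(i-1,3) + 24·C(i-1,4).
At i = 10: i-1 = 9, so w_{10} = -6 + 144 + 2664 + 6552 + 3024 = 12378.

12378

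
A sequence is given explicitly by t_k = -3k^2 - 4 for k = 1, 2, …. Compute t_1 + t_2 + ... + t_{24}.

-14796

Over k = 1..24: Σk = 300, Σk² = 4900.
Total = (-3)·4900 + (-4)·24 = -14796.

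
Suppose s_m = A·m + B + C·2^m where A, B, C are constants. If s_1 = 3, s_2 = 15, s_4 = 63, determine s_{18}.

786531

The three given values yield: A + B + 2C = 3; 2A + B + 4C = 15; 4A + B + 16C = 63.
Subtracting the first from the second: A + 2C = 12.
Subtracting the second from the third: 2A + 12C = 48.
Solving: C = 3, A = 6, then B = -9.
Therefore s_{18} = 108 + (-9) + 3·262144 = 786531.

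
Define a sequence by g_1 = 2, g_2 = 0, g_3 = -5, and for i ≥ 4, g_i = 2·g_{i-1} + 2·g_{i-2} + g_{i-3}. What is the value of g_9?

-1653

g_4 = -8  g_5 = -26  g_6 = -73  g_7 = -206  g_8 = -584  g_9 = -1653.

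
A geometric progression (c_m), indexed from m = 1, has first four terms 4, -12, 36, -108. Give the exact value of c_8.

Common ratio r = -3.
c_m = 4·(-3)^(m-1).
c_8 = 4·(-3)^7 = -8748.

-8748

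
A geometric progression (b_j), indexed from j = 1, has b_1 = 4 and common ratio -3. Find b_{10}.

-78732

b_j = 4·(-3)^(j-1).
b_{10} = 4·(-3)^9 = -78732.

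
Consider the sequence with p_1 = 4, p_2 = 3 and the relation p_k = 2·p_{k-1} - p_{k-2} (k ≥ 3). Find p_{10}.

-5

Applying the relation repeatedly:
p_3 = 2  p_4 = 1  p_5 = 0  p_6 = -1  p_7 = -2  p_8 = -3  p_9 = -4  p_{10} = -5.
(Characteristic roots are 1 and 1.)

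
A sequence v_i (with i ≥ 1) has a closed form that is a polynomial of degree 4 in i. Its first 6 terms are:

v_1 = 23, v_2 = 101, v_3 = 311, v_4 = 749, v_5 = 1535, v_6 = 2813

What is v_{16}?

1st diffs: 78, 210, 438, 786, 1278.
2nd diffs: 132, 228, 348, 492.
3rd diffs: 96, 120, 144.
4th diffs: 24, 24 (constant).
Newton forward-difference form: v_i = 23 + 78·C(i-1,1) + 132·C(i-1,2) + 96·C(i-1,3) + 24·C(i-1,4).
At i = 16: i-1 = 15, so v_{16} = 23 + 1170 + 13860 + 43680 + 32760 = 91493.

91493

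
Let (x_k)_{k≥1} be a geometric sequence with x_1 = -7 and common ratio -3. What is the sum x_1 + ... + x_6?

1274

x_k = (-7)·(-3)^(k-1).
S = (-7)·((-3)^6 - 1)/(-3 - 1) = (-7)·(729 - 1)/(-4) = 1274.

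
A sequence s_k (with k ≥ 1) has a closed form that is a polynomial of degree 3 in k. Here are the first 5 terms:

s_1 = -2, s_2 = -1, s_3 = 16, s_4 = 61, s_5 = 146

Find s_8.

761

1st diffs: 1, 17, 45, 85.
2nd diffs: 16, 28, 40.
3rd diffs: 12, 12 (constant).
Newton forward-difference form: s_k = -2 + 1·C(k-1,1) + 16·C(k-1,2) + 12·C(k-1,3).
At k = 8: k-1 = 7, so s_8 = -2 + 7 + 336 + 420 = 761.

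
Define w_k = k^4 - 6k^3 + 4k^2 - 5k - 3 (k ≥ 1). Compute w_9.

2463

w_9 = 1·9^4 - 6·9^3 + 4·9^2 - 5·9 - 3 = 2463.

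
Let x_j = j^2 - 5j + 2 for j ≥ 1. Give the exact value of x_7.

16

x_7 = 1·7^2 - 5·7 + 2 = 16.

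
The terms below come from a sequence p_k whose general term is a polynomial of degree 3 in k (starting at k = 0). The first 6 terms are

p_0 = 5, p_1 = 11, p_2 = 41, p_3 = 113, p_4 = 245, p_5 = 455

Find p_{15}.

1st diffs: 6, 30, 72, 132, 210.
2nd diffs: 24, 42, 60, 78.
3rd diffs: 18, 18, 18 (constant).
So p_k = 3k^3 + 3k^2 + 5.
Evaluating at k = 15 gives p_{15} = 10805.

10805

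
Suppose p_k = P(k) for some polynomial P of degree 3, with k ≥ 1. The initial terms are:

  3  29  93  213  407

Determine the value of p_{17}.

15059

1st diffs: 26, 64, 120, 194.
2nd diffs: 38, 56, 74.
3rd diffs: 18, 18 (constant).
So p_k = 3k^3 + k^2 + 2k - 3.
Evaluating at k = 17 gives p_{17} = 15059.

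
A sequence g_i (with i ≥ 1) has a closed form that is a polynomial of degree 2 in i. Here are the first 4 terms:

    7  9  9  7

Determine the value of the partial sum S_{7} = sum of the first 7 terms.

1st diffs: 2, 0, -2.
2nd diffs: -2, -2 (constant).
Newton forward-difference form: g_i = 7 + 2·C(i-1,1) + (-2)·C(i-1,2).
Continuing: 3, -3, -11.
Summing i = 1..7 (7 terms) gives 21.

21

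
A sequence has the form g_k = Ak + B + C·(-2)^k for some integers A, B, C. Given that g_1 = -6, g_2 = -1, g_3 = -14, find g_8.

245

At k = 1, 2, 3: A + B - 2C = -6; 2A + B + 4C = -1; 3A + B - 8C = -14.
Subtracting the first from the second: A + 6C = 5.
Subtracting the second from the third: A - 12C = -13.
Solving: C = 1, A = -1, then B = -3.
So g_k = -1·k + (-3) + 1·(-2)^k; at k=8 this is 245.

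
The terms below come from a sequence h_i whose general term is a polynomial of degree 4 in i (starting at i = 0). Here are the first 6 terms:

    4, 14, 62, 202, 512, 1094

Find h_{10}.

1st diffs: 10, 48, 140, 310, 582.
2nd diffs: 38, 92, 170, 272.
3rd diffs: 54, 78, 102.
4th diffs: 24, 24 (constant).
Newton forward-difference form: h_i = 4 + 10·C(i,1) + 38·C(i,2) + 54·C(i,3) + 24·C(i,4).
At i = 10: i = 10, so h_{10} = 4 + 100 + 1710 + 6480 + 5040 = 13334.

13334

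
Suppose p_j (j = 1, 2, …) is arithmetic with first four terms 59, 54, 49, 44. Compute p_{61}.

-241

Common difference d = -5.
p_j = 59 + (j - 1)·(-5).
p_{61} = 59 + 60·(-5) = -241.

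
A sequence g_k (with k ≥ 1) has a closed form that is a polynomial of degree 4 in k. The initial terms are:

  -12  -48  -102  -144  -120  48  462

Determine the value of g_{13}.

16848

1st diffs: -36, -54, -42, 24, 168, 414.
2nd diffs: -18, 12, 66, 144, 246.
3rd diffs: 30, 54, 78, 102.
4th diffs: 24, 24, 24 (constant).
Newton forward-difference form: g_k = -12 + (-36)·C(k-1,1) + (-18)·C(k-1,2) + 30·C(k-1,3) + 24·C(k-1,4).
At k = 13: k-1 = 12, so g_{13} = -12 - 432 - 1188 + 6600 + 11880 = 16848.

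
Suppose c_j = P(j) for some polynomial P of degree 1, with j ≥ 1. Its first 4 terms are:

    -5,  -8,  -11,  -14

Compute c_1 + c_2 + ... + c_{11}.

1st diffs: -3, -3, -3 (constant).
So c_j = -3j - 2.
Continuing: …, -17, -20, -23, -26, …, c_{11} = -35.
Summing j = 1..11 (11 terms) gives -220.

-220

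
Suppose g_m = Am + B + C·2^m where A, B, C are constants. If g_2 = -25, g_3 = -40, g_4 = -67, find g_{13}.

-24622

Plug in m = 2, 3, 4: 2A + B + 4C = -25; 3A + B + 8C = -40; 4A + B + 16C = -67.
Subtracting the first from the second: A + 4C = -15.
Subtracting the second from the third: A + 8C = -27.
Solving: C = -3, A = -3, then B = -7.
Therefore g_{13} = -39 + (-7) + (-3)·8192 = -24622.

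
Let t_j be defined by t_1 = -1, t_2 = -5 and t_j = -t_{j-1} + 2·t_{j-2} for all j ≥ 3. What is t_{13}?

t_3 = 3  t_4 = -13  t_5 = 19  …  t_{10} = -685  t_{11} = 1363  t_{12} = -2733  t_{13} = 5459.
(Characteristic roots are 1 and -2.)

5459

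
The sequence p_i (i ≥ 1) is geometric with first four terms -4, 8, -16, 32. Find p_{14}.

Common ratio r = -2.
p_i = (-4)·(-2)^(i-1).
p_{14} = (-4)·(-2)^13 = 32768.

32768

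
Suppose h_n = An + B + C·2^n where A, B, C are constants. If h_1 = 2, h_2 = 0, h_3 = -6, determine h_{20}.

-2097108

The three given values yield: A + B + 2C = 2; 2A + B + 4C = 0; 3A + B + 8C = -6.
Subtracting the first from the second: A + 2C = -2.
Subtracting the second from the third: A + 4C = -6.
Solving: C = -2, A = 2, then B = 4.
Hence h_{20} = 2·20 + 4 + (-2)·1048576 = -2097108.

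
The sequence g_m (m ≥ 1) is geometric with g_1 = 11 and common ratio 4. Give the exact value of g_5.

2816

g_m = 11·4^(m-1).
g_5 = 11·4^4 = 2816.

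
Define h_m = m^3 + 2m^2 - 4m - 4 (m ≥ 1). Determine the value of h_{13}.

h_{13} = 1·13^3 + 2·13^2 - 4·13 - 4 = 2479.

2479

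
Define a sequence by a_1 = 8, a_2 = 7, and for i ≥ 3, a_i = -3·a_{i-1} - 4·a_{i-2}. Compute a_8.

-2077

a_3 = -53;  a_4 = 131;  a_5 = -181;  a_6 = 19;  a_7 = 667;  a_8 = -2077.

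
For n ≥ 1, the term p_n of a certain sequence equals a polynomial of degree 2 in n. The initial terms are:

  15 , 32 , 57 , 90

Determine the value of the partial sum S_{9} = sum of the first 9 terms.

1st diffs: 17, 25, 33.
2nd diffs: 8, 8 (constant).
Newton forward-difference form: p_n = 15 + 17·C(n-1,1) + 8·C(n-1,2).
Continuing: …, 131, 180, 237, 302, …, p_9 = 375.
Summing n = 1..9 (9 terms) gives 1419.

1419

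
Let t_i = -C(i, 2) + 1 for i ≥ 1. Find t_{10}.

-44

C(10, 2) = 45, so t_{10} = -44.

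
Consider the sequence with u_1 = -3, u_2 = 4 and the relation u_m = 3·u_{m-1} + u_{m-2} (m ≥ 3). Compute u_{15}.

Iterate the recurrence:
u_3 = 9; u_4 = 31; u_5 = 102; …; u_{12} = 437413; u_{13} = 1444677; u_{14} = 4771444; u_{15} = 15759009.

15759009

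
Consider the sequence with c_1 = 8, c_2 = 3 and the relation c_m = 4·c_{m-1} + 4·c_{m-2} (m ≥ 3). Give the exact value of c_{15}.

Applying the relation repeatedly:
c_3 = 44, c_4 = 188, c_5 = 928, …, c_{12} = 56597504, c_{13} = 273276928, c_{14} = 1319497728, c_{15} = 6371098624.

6371098624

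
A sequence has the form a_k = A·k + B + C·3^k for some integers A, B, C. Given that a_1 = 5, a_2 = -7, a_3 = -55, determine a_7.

-6511

Write the equations: A + B + 3C = 5; 2A + B + 9C = -7; 3A + B + 27C = -55.
Subtracting the first from the second: A + 6C = -12.
Subtracting the second from the third: A + 18C = -48.
Solving: C = -3, A = 6, then B = 8.
Hence a_7 = 6·7 + 8 + (-3)·2187 = -6511.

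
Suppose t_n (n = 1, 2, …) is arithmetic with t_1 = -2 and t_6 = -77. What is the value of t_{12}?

Common difference d = (-77 - (-2)) / (6 - 1) = -15.
t_n = -2 + (n - 1)·(-15).
t_{12} = -2 + 11·(-15) = -167.

-167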